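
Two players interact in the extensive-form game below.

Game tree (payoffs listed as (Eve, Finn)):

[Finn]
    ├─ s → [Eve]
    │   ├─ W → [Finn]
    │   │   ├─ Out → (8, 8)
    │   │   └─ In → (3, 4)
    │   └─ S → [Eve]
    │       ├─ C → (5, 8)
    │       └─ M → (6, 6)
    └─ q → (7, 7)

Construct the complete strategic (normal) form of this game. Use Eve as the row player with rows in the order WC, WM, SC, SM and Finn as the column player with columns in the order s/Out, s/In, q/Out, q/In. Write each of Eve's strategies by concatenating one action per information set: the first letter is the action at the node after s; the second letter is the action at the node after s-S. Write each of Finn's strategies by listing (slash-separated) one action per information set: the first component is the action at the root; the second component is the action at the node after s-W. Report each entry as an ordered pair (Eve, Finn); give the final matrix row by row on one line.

        s/Out     s/In    q/Out     q/In
  WC    (8,8)    (3,4)    (7,7)    (7,7)
  WM    (8,8)    (3,4)    (7,7)    (7,7)
  SC    (5,8)    (5,8)    (7,7)    (7,7)
  SM    (6,6)    (6,6)    (7,7)    (7,7)

WC: (8,8) (3,4) (7,7) (7,7) | WM: (8,8) (3,4) (7,7) (7,7) | SC: (5,8) (5,8) (7,7) (7,7) | SM: (6,6) (6,6) (7,7) (7,7)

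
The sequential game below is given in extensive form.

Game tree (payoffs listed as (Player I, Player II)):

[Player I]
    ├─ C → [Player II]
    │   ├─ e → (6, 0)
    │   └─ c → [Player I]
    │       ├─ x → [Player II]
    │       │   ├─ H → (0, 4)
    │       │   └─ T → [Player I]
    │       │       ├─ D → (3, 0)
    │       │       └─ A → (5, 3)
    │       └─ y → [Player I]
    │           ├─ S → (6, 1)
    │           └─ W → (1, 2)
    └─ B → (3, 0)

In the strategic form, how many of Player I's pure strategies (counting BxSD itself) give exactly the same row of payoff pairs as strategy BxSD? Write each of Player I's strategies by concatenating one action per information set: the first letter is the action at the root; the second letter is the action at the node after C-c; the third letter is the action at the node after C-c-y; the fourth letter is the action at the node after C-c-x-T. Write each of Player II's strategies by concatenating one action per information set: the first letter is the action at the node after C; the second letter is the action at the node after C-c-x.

Row for BxSD (columns eH, eT, cH, cT): (3,0) (3,0) (3,0) (3,0).
Under BxSD, Player I's choice at the node after C-c and at the node after C-c-y and at the node after C-c-x-T can never be reached regardless of what Player II does, so varying those choices leaves every outcome unchanged.
Holding the reachable choices fixed and varying the unreachable ones freely already gives 2 × 2 × 2 = 8 equivalent strategies.
No other strategy reproduces this row, so those 8 are the full class: BxSD, BxSA, BxWD, BxWA, BySD, BySA, ByWD, ByWA.

8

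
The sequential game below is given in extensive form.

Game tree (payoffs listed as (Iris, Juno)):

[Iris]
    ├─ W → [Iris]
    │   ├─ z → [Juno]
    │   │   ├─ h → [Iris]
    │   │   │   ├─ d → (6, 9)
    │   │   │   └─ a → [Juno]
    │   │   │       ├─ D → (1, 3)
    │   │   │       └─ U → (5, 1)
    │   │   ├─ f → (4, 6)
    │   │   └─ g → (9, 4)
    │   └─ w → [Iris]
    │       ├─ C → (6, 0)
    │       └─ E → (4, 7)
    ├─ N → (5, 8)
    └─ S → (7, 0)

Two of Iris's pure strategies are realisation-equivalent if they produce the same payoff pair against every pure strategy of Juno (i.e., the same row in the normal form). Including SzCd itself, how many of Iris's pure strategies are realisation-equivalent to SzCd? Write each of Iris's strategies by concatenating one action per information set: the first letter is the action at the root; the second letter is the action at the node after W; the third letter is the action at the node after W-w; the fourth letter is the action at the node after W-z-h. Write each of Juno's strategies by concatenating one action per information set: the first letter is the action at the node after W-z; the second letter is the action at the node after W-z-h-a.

Row for SzCd (columns hD, hU, fD, fU, gD, gU): (7,0) (7,0) (7,0) (7,0) (7,0) (7,0).
Under SzCd, Iris's choice at the node after W and at the node after W-w and at the node after W-z-h can never be reached regardless of what Juno does, so varying those choices leaves every outcome unchanged.
Holding the reachable choices fixed and varying the unreachable ones freely already gives 2 × 2 × 2 = 8 equivalent strategies.
No other strategy reproduces this row, so those 8 are the full class: SzCd, SzCa, SzEd, SzEa, SwCd, SwCa, SwEd, SwEa.

8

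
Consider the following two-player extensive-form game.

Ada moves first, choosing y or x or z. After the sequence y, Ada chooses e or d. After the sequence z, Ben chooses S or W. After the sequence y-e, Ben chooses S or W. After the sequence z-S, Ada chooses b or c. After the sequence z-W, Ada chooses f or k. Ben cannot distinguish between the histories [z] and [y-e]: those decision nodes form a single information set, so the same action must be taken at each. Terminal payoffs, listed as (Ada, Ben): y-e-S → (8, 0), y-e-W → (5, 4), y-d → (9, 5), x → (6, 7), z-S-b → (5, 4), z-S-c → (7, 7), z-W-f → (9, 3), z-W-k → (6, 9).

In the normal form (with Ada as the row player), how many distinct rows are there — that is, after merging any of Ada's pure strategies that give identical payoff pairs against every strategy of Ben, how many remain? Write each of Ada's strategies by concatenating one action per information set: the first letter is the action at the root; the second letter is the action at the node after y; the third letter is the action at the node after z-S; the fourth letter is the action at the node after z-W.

Ada has 24 pure strategies: yebf, yebk, yecf, yeck, ydbf, ydbk, ydcf, ydck, xebf, xebk, xecf, xeck, xdbf, xdbk, xdcf, xdck, zebf, zebk, zecf, zeck, zdbf, zdbk, zdcf, zdck. Columns: S, W.
{yebf, yebk, yecf, yeck} → row (8,0) (5,4)
{ydbf, ydbk, ydcf, ydck} → row (9,5) (9,5)
{xebf, xebk, xecf, xeck, xdbf, xdbk, xdcf, xdck} → row (6,7) (6,7)
{zebf, zdbf} → row (5,4) (9,3)
{zebk, zdbk} → row (5,4) (6,9)
{zecf, zdcf} → row (7,7) (9,3)
{zeck, zdck} → row (7,7) (6,9)
That's 7 distinct rows out of 24 strategies.

7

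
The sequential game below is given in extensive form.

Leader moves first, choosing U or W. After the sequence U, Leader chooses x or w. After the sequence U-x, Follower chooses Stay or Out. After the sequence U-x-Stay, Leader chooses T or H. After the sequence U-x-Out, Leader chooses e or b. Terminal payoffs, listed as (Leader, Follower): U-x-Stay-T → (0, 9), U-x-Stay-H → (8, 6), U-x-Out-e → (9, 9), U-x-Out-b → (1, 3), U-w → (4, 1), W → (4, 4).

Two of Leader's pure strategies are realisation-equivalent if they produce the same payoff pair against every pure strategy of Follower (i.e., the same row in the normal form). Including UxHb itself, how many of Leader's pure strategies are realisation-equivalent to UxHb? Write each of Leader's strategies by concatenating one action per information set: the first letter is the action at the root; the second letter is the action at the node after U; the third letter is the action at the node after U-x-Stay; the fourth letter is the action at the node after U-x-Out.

1

Row for UxHb (columns Stay, Out): (8,6) (1,3).
Every one of Leader's information sets is on the play path for some reply by Follower when Leader follows UxHb.
Changing the action at any of them therefore changes at least one column, so only UxHb itself gives this row.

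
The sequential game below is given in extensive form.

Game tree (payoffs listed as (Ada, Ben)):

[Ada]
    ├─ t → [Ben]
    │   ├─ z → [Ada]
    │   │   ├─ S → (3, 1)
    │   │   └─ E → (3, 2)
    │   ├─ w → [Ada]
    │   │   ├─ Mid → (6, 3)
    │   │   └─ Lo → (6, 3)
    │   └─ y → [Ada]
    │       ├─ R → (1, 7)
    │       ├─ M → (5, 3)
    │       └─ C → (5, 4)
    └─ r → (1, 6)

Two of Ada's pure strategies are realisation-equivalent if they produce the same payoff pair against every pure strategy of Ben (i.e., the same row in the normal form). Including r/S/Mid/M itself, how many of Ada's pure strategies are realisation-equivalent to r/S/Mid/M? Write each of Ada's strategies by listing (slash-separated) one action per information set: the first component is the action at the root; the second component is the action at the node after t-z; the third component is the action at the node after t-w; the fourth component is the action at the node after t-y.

Row for r/S/Mid/M (columns z, w, y): (1,6) (1,6) (1,6).
Under r/S/Mid/M, Ada's choice at the node after t-z and at the node after t-w and at the node after t-y can never be reached regardless of what Ben does, so varying those choices leaves every outcome unchanged.
Holding the reachable choices fixed and varying the unreachable ones freely already gives 2 × 2 × 3 = 12 equivalent strategies.
No other strategy reproduces this row, so those 12 are the full class: r/S/Mid/R, r/S/Mid/M, r/S/Mid/C, r/S/Lo/R, r/S/Lo/M, r/S/Lo/C, r/E/Mid/R, r/E/Mid/M, r/E/Mid/C, r/E/Lo/R, r/E/Lo/M, r/E/Lo/C.

12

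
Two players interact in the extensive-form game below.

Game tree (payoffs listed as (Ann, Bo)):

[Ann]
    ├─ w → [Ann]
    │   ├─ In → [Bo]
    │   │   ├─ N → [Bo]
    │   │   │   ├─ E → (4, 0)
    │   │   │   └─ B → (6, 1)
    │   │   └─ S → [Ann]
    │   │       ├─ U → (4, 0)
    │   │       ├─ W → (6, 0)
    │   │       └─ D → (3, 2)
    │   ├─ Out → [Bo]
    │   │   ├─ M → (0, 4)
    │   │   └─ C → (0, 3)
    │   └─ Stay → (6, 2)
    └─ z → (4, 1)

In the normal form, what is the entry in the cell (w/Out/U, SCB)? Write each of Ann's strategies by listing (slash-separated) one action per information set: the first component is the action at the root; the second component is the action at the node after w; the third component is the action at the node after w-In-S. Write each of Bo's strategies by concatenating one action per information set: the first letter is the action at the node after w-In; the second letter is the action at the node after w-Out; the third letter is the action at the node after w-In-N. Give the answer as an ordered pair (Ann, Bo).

Trace the play path from the root:
  Ann plays w
  Ann plays Out at [w]
  Bo plays C at [w-Out]
→ terminal payoff (0, 3).
(Ann's choice at the node after w-In-S is never reached on this path, so it doesn't affect the outcome.)

(0, 3)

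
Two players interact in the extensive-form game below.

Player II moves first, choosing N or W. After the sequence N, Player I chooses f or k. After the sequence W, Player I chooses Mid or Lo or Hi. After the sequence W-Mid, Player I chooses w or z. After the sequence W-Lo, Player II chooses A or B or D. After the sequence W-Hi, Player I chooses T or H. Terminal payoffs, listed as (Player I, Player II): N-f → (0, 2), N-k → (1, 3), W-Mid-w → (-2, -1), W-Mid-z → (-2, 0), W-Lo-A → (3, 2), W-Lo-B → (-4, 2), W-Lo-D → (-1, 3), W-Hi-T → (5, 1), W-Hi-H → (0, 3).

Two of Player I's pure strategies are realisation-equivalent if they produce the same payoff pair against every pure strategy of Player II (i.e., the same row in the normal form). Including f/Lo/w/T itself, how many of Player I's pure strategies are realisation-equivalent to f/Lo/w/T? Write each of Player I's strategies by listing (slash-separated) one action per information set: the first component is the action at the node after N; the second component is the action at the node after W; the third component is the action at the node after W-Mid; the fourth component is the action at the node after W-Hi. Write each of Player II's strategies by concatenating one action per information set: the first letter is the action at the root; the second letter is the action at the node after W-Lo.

Row for f/Lo/w/T (columns NA, NB, ND, WA, WB, WD): (0,2) (0,2) (0,2) (3,2) (-4,2) (-1,3).
Under f/Lo/w/T, Player I's choice at the node after W-Mid and at the node after W-Hi can never be reached regardless of what Player II does, so varying those choices leaves every outcome unchanged.
Holding the reachable choices fixed and varying the unreachable ones freely already gives 2 × 2 = 4 equivalent strategies.
No other strategy reproduces this row, so those 4 are the full class: f/Lo/w/T, f/Lo/w/H, f/Lo/z/T, f/Lo/z/H.

4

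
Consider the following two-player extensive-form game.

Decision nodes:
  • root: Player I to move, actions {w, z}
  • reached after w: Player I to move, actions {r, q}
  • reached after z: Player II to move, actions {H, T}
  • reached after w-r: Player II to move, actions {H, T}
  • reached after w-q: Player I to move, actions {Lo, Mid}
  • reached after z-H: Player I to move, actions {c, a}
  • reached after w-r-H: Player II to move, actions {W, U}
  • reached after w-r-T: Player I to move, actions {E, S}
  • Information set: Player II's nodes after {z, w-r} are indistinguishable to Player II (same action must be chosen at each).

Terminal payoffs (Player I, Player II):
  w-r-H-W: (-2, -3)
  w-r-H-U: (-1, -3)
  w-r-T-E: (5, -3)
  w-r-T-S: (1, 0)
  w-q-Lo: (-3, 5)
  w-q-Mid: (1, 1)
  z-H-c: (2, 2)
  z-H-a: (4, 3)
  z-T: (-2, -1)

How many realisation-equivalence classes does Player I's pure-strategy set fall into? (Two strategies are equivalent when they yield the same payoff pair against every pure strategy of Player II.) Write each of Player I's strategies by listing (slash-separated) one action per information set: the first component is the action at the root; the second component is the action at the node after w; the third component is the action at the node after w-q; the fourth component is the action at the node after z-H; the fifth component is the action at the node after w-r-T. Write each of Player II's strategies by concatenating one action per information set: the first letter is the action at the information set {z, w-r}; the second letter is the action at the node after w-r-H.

6

Player I has 32 pure strategies: w/r/Lo/c/E, w/r/Lo/c/S, w/r/Lo/a/E, w/r/Lo/a/S, w/r/Mid/c/E, w/r/Mid/c/S, w/r/Mid/a/E, w/r/Mid/a/S, w/q/Lo/c/E, w/q/Lo/c/S, w/q/Lo/a/E, w/q/Lo/a/S, w/q/Mid/c/E, w/q/Mid/c/S, w/q/Mid/a/E, w/q/Mid/a/S, z/r/Lo/c/E, z/r/Lo/c/S, z/r/Lo/a/E, z/r/Lo/a/S, z/r/Mid/c/E, z/r/Mid/c/S, z/r/Mid/a/E, z/r/Mid/a/S, z/q/Lo/c/E, z/q/Lo/c/S, z/q/Lo/a/E, z/q/Lo/a/S, z/q/Mid/c/E, z/q/Mid/c/S, z/q/Mid/a/E, z/q/Mid/a/S. Columns: HW, HU, TW, TU.
{w/r/Lo/c/E, w/r/Lo/a/E, w/r/Mid/c/E, w/r/Mid/a/E} → row (-2,-3) (-1,-3) (5,-3) (5,-3)
{w/r/Lo/c/S, w/r/Lo/a/S, w/r/Mid/c/S, w/r/Mid/a/S} → row (-2,-3) (-1,-3) (1,0) (1,0)
{w/q/Lo/c/E, w/q/Lo/c/S, w/q/Lo/a/E, w/q/Lo/a/S} → row (-3,5) (-3,5) (-3,5) (-3,5)
{w/q/Mid/c/E, w/q/Mid/c/S, w/q/Mid/a/E, w/q/Mid/a/S} → row (1,1) (1,1) (1,1) (1,1)
{z/r/Lo/c/E, z/r/Lo/c/S, z/r/Mid/c/E, z/r/Mid/c/S, z/q/Lo/c/E, z/q/Lo/c/S, z/q/Mid/c/E, z/q/Mid/c/S} → row (2,2) (2,2) (-2,-1) (-2,-1)
{z/r/Lo/a/E, z/r/Lo/a/S, z/r/Mid/a/E, z/r/Mid/a/S, z/q/Lo/a/E, z/q/Lo/a/S, z/q/Mid/a/E, z/q/Mid/a/S} → row (4,3) (4,3) (-2,-1) (-2,-1)
That's 6 distinct rows out of 32 strategies.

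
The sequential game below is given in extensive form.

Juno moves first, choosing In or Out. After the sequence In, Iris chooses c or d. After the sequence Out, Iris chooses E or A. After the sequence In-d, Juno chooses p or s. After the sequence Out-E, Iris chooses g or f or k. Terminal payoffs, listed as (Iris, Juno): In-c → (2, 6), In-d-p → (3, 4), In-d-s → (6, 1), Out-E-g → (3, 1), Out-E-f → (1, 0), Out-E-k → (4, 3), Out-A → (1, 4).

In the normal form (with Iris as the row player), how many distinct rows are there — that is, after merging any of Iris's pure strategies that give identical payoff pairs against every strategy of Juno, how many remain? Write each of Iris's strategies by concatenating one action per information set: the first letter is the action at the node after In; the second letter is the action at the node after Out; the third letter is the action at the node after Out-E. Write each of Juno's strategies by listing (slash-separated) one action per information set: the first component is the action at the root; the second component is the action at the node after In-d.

8

Iris has 12 pure strategies: cEg, cEf, cEk, cAg, cAf, cAk, dEg, dEf, dEk, dAg, dAf, dAk. Columns: In/p, In/s, Out/p, Out/s.
{cEg} → row (2,6) (2,6) (3,1) (3,1)
{cEf} → row (2,6) (2,6) (1,0) (1,0)
{cEk} → row (2,6) (2,6) (4,3) (4,3)
{cAg, cAf, cAk} → row (2,6) (2,6) (1,4) (1,4)
{dEg} → row (3,4) (6,1) (3,1) (3,1)
{dEf} → row (3,4) (6,1) (1,0) (1,0)
{dEk} → row (3,4) (6,1) (4,3) (4,3)
{dAg, dAf, dAk} → row (3,4) (6,1) (1,4) (1,4)
That's 8 distinct rows out of 12 strategies.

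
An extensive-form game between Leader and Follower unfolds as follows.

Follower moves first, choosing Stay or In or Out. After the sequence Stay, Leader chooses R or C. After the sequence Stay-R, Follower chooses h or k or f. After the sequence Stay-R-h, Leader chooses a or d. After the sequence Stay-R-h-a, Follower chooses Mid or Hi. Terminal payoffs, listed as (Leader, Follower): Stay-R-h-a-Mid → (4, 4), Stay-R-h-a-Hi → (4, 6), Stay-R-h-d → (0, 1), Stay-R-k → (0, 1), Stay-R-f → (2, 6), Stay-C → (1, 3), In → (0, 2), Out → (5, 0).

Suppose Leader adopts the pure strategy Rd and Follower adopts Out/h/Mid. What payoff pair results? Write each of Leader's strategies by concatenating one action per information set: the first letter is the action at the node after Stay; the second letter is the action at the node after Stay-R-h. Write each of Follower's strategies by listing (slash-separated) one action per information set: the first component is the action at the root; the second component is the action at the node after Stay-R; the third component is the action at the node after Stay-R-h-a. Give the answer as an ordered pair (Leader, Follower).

Trace the play path from the root:
  Follower plays Out
→ terminal payoff (5, 0).
(Leader's choice at the node after Stay is never reached on this path, so it doesn't affect the outcome.)

(5, 0)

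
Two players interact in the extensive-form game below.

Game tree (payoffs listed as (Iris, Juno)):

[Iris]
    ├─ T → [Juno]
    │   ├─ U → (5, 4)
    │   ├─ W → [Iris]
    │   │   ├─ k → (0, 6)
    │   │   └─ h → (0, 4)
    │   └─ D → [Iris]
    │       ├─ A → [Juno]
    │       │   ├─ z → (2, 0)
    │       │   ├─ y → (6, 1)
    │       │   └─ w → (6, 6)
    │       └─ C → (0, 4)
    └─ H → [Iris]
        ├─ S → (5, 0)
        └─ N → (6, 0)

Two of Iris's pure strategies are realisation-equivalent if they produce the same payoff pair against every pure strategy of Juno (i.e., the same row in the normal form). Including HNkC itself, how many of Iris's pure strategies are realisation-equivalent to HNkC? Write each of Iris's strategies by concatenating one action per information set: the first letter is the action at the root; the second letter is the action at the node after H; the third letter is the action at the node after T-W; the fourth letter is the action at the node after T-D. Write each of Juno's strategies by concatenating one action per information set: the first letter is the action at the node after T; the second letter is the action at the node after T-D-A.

4

Row for HNkC (columns Uz, Uy, Uw, Wz, Wy, Ww, Dz, Dy, Dw): (6,0) (6,0) (6,0) (6,0) (6,0) (6,0) (6,0) (6,0) (6,0).
Under HNkC, Iris's choice at the node after T-W and at the node after T-D can never be reached regardless of what Juno does, so varying those choices leaves every outcome unchanged.
Holding the reachable choices fixed and varying the unreachable ones freely already gives 2 × 2 = 4 equivalent strategies.
No other strategy reproduces this row, so those 4 are the full class: HNkA, HNkC, HNhA, HNhC.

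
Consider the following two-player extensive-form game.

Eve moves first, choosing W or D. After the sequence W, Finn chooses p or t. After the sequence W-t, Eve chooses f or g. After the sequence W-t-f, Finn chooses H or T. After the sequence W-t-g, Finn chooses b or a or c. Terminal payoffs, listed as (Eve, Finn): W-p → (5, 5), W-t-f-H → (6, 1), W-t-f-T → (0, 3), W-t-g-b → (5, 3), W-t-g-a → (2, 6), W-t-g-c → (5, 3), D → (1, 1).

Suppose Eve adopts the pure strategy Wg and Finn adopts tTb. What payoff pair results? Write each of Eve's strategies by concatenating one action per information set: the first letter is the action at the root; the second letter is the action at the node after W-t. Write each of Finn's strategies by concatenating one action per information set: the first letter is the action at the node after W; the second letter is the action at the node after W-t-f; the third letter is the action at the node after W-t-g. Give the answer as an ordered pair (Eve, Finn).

(5, 3)

Trace the play path from the root:
  Eve plays W
  Finn plays t at [W]
  Eve plays g at [W-t]
  Finn plays b at [W-t-g]
→ terminal payoff (5, 3).
(Finn's choice at the node after W-t-f is never reached on this path, so it doesn't affect the outcome.)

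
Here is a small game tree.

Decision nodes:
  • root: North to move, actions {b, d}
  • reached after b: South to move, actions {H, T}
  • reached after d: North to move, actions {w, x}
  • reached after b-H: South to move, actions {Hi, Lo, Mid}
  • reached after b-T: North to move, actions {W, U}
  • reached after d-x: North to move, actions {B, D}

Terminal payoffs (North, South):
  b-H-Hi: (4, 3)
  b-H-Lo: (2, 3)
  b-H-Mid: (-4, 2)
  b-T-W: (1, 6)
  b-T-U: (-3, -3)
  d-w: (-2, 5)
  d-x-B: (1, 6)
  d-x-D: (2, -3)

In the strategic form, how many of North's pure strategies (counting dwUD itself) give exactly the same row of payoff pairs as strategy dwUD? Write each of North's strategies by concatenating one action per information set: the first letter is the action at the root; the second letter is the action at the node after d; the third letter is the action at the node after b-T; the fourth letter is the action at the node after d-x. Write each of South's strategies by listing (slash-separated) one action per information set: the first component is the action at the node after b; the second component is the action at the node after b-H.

Row for dwUD (columns H/Hi, H/Lo, H/Mid, T/Hi, T/Lo, T/Mid): (-2,5) (-2,5) (-2,5) (-2,5) (-2,5) (-2,5).
Under dwUD, North's choice at the node after b-T and at the node after d-x can never be reached regardless of what South does, so varying those choices leaves every outcome unchanged.
Holding the reachable choices fixed and varying the unreachable ones freely already gives 2 × 2 = 4 equivalent strategies.
No other strategy reproduces this row, so those 4 are the full class: dwWB, dwWD, dwUB, dwUD.

4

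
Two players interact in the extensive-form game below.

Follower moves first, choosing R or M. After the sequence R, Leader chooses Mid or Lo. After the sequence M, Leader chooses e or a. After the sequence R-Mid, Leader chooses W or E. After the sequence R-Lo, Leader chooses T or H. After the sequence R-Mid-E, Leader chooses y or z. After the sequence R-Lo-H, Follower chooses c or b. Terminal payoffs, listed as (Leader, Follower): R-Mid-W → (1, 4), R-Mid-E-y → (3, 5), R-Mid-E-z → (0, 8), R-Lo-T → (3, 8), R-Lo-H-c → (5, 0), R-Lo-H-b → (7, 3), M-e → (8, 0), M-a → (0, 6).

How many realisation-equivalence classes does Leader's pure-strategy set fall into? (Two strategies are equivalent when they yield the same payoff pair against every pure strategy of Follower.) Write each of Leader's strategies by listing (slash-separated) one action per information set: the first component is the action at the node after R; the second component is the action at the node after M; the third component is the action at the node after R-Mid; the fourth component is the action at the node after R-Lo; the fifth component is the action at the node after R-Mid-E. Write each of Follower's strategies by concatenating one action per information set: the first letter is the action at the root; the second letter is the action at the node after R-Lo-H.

10

Leader has 32 pure strategies: Mid/e/W/T/y, Mid/e/W/T/z, Mid/e/W/H/y, Mid/e/W/H/z, Mid/e/E/T/y, Mid/e/E/T/z, Mid/e/E/H/y, Mid/e/E/H/z, Mid/a/W/T/y, Mid/a/W/T/z, Mid/a/W/H/y, Mid/a/W/H/z, Mid/a/E/T/y, Mid/a/E/T/z, Mid/a/E/H/y, Mid/a/E/H/z, Lo/e/W/T/y, Lo/e/W/T/z, Lo/e/W/H/y, Lo/e/W/H/z, Lo/e/E/T/y, Lo/e/E/T/z, Lo/e/E/H/y, Lo/e/E/H/z, Lo/a/W/T/y, Lo/a/W/T/z, Lo/a/W/H/y, Lo/a/W/H/z, Lo/a/E/T/y, Lo/a/E/T/z, Lo/a/E/H/y, Lo/a/E/H/z. Columns: Rc, Rb, Mc, Mb.
{Mid/e/W/T/y, Mid/e/W/T/z, Mid/e/W/H/y, Mid/e/W/H/z} → row (1,4) (1,4) (8,0) (8,0)
{Mid/e/E/T/y, Mid/e/E/H/y} → row (3,5) (3,5) (8,0) (8,0)
{Mid/e/E/T/z, Mid/e/E/H/z} → row (0,8) (0,8) (8,0) (8,0)
{Mid/a/W/T/y, Mid/a/W/T/z, Mid/a/W/H/y, Mid/a/W/H/z} → row (1,4) (1,4) (0,6) (0,6)
{Mid/a/E/T/y, Mid/a/E/H/y} → row (3,5) (3,5) (0,6) (0,6)
{Mid/a/E/T/z, Mid/a/E/H/z} → row (0,8) (0,8) (0,6) (0,6)
{Lo/e/W/T/y, Lo/e/W/T/z, Lo/e/E/T/y, Lo/e/E/T/z} → row (3,8) (3,8) (8,0) (8,0)
{Lo/e/W/H/y, Lo/e/W/H/z, Lo/e/E/H/y, Lo/e/E/H/z} → row (5,0) (7,3) (8,0) (8,0)
{Lo/a/W/T/y, Lo/a/W/T/z, Lo/a/E/T/y, Lo/a/E/T/z} → row (3,8) (3,8) (0,6) (0,6)
{Lo/a/W/H/y, Lo/a/W/H/z, Lo/a/E/H/y, Lo/a/E/H/z} → row (5,0) (7,3) (0,6) (0,6)
That's 10 distinct rows out of 32 strategies.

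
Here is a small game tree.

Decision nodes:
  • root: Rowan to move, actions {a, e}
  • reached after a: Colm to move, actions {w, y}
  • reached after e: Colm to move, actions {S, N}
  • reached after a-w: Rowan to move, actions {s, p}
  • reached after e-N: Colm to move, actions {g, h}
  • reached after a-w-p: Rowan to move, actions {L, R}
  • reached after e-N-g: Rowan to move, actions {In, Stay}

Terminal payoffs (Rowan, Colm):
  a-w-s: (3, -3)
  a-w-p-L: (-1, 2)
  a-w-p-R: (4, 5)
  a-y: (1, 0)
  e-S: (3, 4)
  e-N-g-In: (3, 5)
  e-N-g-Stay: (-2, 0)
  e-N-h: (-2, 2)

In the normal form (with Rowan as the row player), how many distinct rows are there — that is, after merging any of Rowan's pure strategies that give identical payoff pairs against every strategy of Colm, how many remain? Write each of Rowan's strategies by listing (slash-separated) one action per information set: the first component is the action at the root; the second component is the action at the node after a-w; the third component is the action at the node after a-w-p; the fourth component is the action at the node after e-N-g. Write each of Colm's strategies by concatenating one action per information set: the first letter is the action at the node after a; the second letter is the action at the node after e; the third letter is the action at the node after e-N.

5

Rowan has 16 pure strategies: a/s/L/In, a/s/L/Stay, a/s/R/In, a/s/R/Stay, a/p/L/In, a/p/L/Stay, a/p/R/In, a/p/R/Stay, e/s/L/In, e/s/L/Stay, e/s/R/In, e/s/R/Stay, e/p/L/In, e/p/L/Stay, e/p/R/In, e/p/R/Stay. Columns: wSg, wSh, wNg, wNh, ySg, ySh, yNg, yNh.
{a/s/L/In, a/s/L/Stay, a/s/R/In, a/s/R/Stay} → row (3,-3) (3,-3) (3,-3) (3,-3) (1,0) (1,0) (1,0) (1,0)
{a/p/L/In, a/p/L/Stay} → row (-1,2) (-1,2) (-1,2) (-1,2) (1,0) (1,0) (1,0) (1,0)
{a/p/R/In, a/p/R/Stay} → row (4,5) (4,5) (4,5) (4,5) (1,0) (1,0) (1,0) (1,0)
{e/s/L/In, e/s/R/In, e/p/L/In, e/p/R/In} → row (3,4) (3,4) (3,5) (-2,2) (3,4) (3,4) (3,5) (-2,2)
{e/s/L/Stay, e/s/R/Stay, e/p/L/Stay, e/p/R/Stay} → row (3,4) (3,4) (-2,0) (-2,2) (3,4) (3,4) (-2,0) (-2,2)
That's 5 distinct rows out of 16 strategies.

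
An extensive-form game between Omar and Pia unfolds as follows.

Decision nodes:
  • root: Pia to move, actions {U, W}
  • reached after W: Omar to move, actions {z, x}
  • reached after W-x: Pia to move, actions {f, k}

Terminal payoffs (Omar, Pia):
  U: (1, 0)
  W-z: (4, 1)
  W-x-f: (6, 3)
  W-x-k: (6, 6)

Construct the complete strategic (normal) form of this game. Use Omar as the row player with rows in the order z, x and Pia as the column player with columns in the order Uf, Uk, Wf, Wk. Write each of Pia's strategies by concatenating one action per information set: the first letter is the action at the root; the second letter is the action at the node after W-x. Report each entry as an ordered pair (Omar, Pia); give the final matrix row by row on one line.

z: (1,0) (1,0) (4,1) (4,1) | x: (1,0) (1,0) (6,3) (6,6)

Row z: Uf→(1,0), Uk→(1,0), Wf→(4,1), Wk→(4,1)
Row x: Uf→(1,0), Uk→(1,0), Wf→(6,3), Wk→(6,6)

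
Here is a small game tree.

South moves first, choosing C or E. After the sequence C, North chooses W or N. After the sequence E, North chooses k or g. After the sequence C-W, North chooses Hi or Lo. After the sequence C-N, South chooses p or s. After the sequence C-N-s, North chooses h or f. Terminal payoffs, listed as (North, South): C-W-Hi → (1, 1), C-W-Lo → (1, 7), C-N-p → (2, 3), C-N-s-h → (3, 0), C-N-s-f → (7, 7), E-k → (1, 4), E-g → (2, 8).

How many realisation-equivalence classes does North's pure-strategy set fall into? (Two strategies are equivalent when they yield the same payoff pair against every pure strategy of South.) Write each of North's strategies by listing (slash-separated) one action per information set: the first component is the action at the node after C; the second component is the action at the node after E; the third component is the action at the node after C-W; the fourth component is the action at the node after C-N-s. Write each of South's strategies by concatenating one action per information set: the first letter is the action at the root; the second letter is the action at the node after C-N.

8

North has 16 pure strategies: W/k/Hi/h, W/k/Hi/f, W/k/Lo/h, W/k/Lo/f, W/g/Hi/h, W/g/Hi/f, W/g/Lo/h, W/g/Lo/f, N/k/Hi/h, N/k/Hi/f, N/k/Lo/h, N/k/Lo/f, N/g/Hi/h, N/g/Hi/f, N/g/Lo/h, N/g/Lo/f. Columns: Cp, Cs, Ep, Es.
{W/k/Hi/h, W/k/Hi/f} → row (1,1) (1,1) (1,4) (1,4)
{W/k/Lo/h, W/k/Lo/f} → row (1,7) (1,7) (1,4) (1,4)
{W/g/Hi/h, W/g/Hi/f} → row (1,1) (1,1) (2,8) (2,8)
{W/g/Lo/h, W/g/Lo/f} → row (1,7) (1,7) (2,8) (2,8)
{N/k/Hi/h, N/k/Lo/h} → row (2,3) (3,0) (1,4) (1,4)
{N/k/Hi/f, N/k/Lo/f} → row (2,3) (7,7) (1,4) (1,4)
{N/g/Hi/h, N/g/Lo/h} → row (2,3) (3,0) (2,8) (2,8)
{N/g/Hi/f, N/g/Lo/f} → row (2,3) (7,7) (2,8) (2,8)
That's 8 distinct rows out of 16 strategies.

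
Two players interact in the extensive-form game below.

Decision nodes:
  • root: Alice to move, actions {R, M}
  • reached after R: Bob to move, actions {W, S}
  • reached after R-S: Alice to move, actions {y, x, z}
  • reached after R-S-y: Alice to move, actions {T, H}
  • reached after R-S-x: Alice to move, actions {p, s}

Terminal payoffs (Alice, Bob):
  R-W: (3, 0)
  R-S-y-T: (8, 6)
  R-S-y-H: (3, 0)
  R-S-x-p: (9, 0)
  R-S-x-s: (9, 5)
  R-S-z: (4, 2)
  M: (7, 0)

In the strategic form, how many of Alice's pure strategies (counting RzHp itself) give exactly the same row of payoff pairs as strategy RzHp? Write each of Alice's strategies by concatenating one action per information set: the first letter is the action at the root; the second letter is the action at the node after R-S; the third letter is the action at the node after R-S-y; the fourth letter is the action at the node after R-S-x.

4

Row for RzHp (columns W, S): (3,0) (4,2).
Under RzHp, Alice's choice at the node after R-S-y and at the node after R-S-x can never be reached regardless of what Bob does, so varying those choices leaves every outcome unchanged.
Holding the reachable choices fixed and varying the unreachable ones freely already gives 2 × 2 = 4 equivalent strategies.
No other strategy reproduces this row, so those 4 are the full class: RzTp, RzTs, RzHp, RzHs.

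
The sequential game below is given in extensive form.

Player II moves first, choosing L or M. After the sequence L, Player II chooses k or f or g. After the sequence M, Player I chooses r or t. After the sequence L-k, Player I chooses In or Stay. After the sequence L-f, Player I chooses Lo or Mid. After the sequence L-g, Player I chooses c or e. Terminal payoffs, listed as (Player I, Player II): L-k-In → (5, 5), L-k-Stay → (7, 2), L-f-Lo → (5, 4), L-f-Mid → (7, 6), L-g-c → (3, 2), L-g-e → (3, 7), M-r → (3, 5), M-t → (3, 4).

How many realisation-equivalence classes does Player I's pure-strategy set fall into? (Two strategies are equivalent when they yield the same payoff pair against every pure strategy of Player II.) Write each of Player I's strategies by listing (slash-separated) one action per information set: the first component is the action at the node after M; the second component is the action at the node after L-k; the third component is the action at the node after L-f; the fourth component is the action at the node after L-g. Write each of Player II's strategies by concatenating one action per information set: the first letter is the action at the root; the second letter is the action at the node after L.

16

Player I has 16 pure strategies: r/In/Lo/c, r/In/Lo/e, r/In/Mid/c, r/In/Mid/e, r/Stay/Lo/c, r/Stay/Lo/e, r/Stay/Mid/c, r/Stay/Mid/e, t/In/Lo/c, t/In/Lo/e, t/In/Mid/c, t/In/Mid/e, t/Stay/Lo/c, t/Stay/Lo/e, t/Stay/Mid/c, t/Stay/Mid/e. Columns: Lk, Lf, Lg, Mk, Mf, Mg.
{r/In/Lo/c} → row (5,5) (5,4) (3,2) (3,5) (3,5) (3,5)
{r/In/Lo/e} → row (5,5) (5,4) (3,7) (3,5) (3,5) (3,5)
{r/In/Mid/c} → row (5,5) (7,6) (3,2) (3,5) (3,5) (3,5)
{r/In/Mid/e} → row (5,5) (7,6) (3,7) (3,5) (3,5) (3,5)
{r/Stay/Lo/c} → row (7,2) (5,4) (3,2) (3,5) (3,5) (3,5)
{r/Stay/Lo/e} → row (7,2) (5,4) (3,7) (3,5) (3,5) (3,5)
{r/Stay/Mid/c} → row (7,2) (7,6) (3,2) (3,5) (3,5) (3,5)
{r/Stay/Mid/e} → row (7,2) (7,6) (3,7) (3,5) (3,5) (3,5)
{t/In/Lo/c} → row (5,5) (5,4) (3,2) (3,4) (3,4) (3,4)
{t/In/Lo/e} → row (5,5) (5,4) (3,7) (3,4) (3,4) (3,4)
{t/In/Mid/c} → row (5,5) (7,6) (3,2) (3,4) (3,4) (3,4)
{t/In/Mid/e} → row (5,5) (7,6) (3,7) (3,4) (3,4) (3,4)
{t/Stay/Lo/c} → row (7,2) (5,4) (3,2) (3,4) (3,4) (3,4)
{t/Stay/Lo/e} → row (7,2) (5,4) (3,7) (3,4) (3,4) (3,4)
{t/Stay/Mid/c} → row (7,2) (7,6) (3,2) (3,4) (3,4) (3,4)
{t/Stay/Mid/e} → row (7,2) (7,6) (3,7) (3,4) (3,4) (3,4)
That's 16 distinct rows out of 16 strategies.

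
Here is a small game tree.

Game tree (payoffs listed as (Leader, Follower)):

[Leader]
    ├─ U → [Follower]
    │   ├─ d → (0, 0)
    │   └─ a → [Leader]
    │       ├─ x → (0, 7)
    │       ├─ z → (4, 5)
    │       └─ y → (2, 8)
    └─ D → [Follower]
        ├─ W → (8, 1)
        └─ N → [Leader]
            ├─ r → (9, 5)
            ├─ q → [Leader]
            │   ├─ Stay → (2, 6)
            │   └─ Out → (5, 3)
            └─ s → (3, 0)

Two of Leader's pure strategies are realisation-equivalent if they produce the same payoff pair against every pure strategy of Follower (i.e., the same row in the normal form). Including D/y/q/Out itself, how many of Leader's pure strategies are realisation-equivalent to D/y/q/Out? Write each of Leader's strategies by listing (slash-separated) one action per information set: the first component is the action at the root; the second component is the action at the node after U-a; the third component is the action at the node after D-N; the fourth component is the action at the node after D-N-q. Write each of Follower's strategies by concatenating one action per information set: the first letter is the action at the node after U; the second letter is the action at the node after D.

Row for D/y/q/Out (columns dW, dN, aW, aN): (8,1) (5,3) (8,1) (5,3).
Under D/y/q/Out, Leader's choice at the node after U-a can never be reached regardless of what Follower does, so varying those choices leaves every outcome unchanged.
Holding the reachable choices fixed and varying the unreachable one freely already gives 3 equivalent strategies.
No other strategy reproduces this row, so those 3 are the full class: D/x/q/Out, D/z/q/Out, D/y/q/Out.

3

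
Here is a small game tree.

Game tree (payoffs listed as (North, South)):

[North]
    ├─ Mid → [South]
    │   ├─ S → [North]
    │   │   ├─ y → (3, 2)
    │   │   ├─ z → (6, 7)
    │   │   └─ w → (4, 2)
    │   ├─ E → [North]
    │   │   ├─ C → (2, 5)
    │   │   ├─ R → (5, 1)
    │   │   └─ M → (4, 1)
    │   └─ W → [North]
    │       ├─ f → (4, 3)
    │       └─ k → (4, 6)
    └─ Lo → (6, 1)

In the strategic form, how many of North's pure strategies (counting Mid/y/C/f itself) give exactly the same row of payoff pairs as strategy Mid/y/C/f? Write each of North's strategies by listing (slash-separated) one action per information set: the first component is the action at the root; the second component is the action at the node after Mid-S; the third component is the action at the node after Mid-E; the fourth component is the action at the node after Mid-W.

Row for Mid/y/C/f (columns S, E, W): (3,2) (2,5) (4,3).
Every one of North's information sets is on the play path for some reply by South when North follows Mid/y/C/f.
Changing the action at any of them therefore changes at least one column, so only Mid/y/C/f itself gives this row.

1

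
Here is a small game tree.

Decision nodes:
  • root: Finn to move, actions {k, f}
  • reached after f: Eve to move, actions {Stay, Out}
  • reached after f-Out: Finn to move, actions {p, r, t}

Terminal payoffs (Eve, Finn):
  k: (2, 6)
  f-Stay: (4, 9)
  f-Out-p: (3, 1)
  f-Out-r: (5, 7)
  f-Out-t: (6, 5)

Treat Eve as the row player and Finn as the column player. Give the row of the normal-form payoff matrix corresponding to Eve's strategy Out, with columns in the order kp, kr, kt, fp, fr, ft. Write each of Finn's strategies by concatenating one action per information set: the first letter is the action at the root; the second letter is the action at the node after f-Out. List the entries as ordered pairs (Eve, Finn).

(2,6) (2,6) (2,6) (3,1) (5,7) (6,5)

vs kp: Finn plays k → (2, 6)
vs kr: Finn plays k → (2, 6)
vs kt: Finn plays k → (2, 6)
vs fp: Finn plays f → Eve plays Out at [f] → Finn plays p at [f-Out] → (3, 1)
vs fr: Finn plays f → Eve plays Out at [f] → Finn plays r at [f-Out] → (5, 7)
vs ft: Finn plays f → Eve plays Out at [f] → Finn plays t at [f-Out] → (6, 5)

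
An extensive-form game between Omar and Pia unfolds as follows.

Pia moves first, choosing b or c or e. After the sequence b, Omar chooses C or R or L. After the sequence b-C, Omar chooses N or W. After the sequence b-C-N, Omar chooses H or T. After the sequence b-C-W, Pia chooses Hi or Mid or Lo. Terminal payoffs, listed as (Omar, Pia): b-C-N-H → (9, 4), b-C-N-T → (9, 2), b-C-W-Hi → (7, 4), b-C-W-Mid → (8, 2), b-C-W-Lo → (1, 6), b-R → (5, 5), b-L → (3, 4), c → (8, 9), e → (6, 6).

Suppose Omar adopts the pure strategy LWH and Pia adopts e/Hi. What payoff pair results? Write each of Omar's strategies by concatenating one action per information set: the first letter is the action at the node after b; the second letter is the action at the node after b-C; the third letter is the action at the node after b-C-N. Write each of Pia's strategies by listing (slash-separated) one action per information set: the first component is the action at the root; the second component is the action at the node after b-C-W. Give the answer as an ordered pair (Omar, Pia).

Trace the play path from the root:
  Pia plays e
→ terminal payoff (6, 6).
(Omar's choice at the node after b is never reached on this path, so it doesn't affect the outcome.)

(6, 6)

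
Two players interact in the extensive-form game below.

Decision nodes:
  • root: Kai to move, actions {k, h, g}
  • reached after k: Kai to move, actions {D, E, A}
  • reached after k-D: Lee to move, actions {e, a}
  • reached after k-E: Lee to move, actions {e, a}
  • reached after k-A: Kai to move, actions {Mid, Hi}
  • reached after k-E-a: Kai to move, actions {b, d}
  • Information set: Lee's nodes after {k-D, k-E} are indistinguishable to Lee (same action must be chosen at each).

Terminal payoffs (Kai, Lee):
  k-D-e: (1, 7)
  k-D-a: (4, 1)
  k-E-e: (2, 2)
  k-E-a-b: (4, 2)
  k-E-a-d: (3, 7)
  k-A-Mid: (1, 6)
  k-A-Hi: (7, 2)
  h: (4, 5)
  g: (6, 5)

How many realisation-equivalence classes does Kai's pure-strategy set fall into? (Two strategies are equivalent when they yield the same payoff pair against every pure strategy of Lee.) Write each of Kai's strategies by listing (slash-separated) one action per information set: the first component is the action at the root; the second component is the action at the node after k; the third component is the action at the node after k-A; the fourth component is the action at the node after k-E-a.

7

Kai has 36 pure strategies: k/D/Mid/b, k/D/Mid/d, k/D/Hi/b, k/D/Hi/d, k/E/Mid/b, k/E/Mid/d, k/E/Hi/b, k/E/Hi/d, k/A/Mid/b, k/A/Mid/d, k/A/Hi/b, k/A/Hi/d, h/D/Mid/b, h/D/Mid/d, h/D/Hi/b, h/D/Hi/d, h/E/Mid/b, h/E/Mid/d, h/E/Hi/b, h/E/Hi/d, h/A/Mid/b, h/A/Mid/d, h/A/Hi/b, h/A/Hi/d, g/D/Mid/b, g/D/Mid/d, g/D/Hi/b, g/D/Hi/d, g/E/Mid/b, g/E/Mid/d, g/E/Hi/b, g/E/Hi/d, g/A/Mid/b, g/A/Mid/d, g/A/Hi/b, g/A/Hi/d. Columns: e, a.
{k/D/Mid/b, k/D/Mid/d, k/D/Hi/b, k/D/Hi/d} → row (1,7) (4,1)
{k/E/Mid/b, k/E/Hi/b} → row (2,2) (4,2)
{k/E/Mid/d, k/E/Hi/d} → row (2,2) (3,7)
{k/A/Mid/b, k/A/Mid/d} → row (1,6) (1,6)
{k/A/Hi/b, k/A/Hi/d} → row (7,2) (7,2)
{h/D/Mid/b, h/D/Mid/d, h/D/Hi/b, h/D/Hi/d, h/E/Mid/b, h/E/Mid/d, h/E/Hi/b, h/E/Hi/d, h/A/Mid/b, h/A/Mid/d, h/A/Hi/b, h/A/Hi/d} → row (4,5) (4,5)
{g/D/Mid/b, g/D/Mid/d, g/D/Hi/b, g/D/Hi/d, g/E/Mid/b, g/E/Mid/d, g/E/Hi/b, g/E/Hi/d, g/A/Mid/b, g/A/Mid/d, g/A/Hi/b, g/A/Hi/d} → row (6,5) (6,5)
That's 7 distinct rows out of 36 strategies.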